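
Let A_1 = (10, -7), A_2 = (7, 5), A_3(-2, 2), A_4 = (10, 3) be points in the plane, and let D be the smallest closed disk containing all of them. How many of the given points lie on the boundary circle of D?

A smallest enclosing disk is always determined by at most three of the input points on its boundary.
The minimum enclosing circle is determined by three boundary points: A_1, A_3, A_4.
Their circumcentre is (4.375, -2) with r² = 56.640625.
The farthest remaining point A_2 is at distance² 55.890625 ≤ 56.640625.
The points at distance exactly r from the centre are A_1, A_3, A_4 — 3 points.

3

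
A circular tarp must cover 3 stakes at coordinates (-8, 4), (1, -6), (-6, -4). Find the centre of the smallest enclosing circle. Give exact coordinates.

(-3.5, -1)

Call the three points A, B, C in the order given.
Side lengths²: AB² = 181, AC² = 68, BC² = 53.
Since AB² = 181 ≥ 68 + 53 = 121, the angle opposite AB is not acute, so the smallest enclosing circle has AB as diameter.
Centre = midpoint of AB = (-3.5, -1), r² = 181/4 = 45.25.
Centre = (-3.5, -1).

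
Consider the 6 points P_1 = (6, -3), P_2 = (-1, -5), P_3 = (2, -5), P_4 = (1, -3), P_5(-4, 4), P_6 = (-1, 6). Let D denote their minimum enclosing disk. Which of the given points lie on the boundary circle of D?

P_1, P_5

By Welzl's lemma the MEC is supported by two points (diametrically opposite) or three points (on a circumcircle).
The farthest pair is P_1–P_5 with squared distance 149. The circle on this segment as diameter has centre (1, 0.5) and r² = 149/4 = 37.25.
Check P_2: distance² to centre = 34.25 ≤ 37.25, so it lies inside.
All remaining points lie in this disk, and no smaller disk contains both endpoints, so this is the minimum enclosing circle.
The points at distance exactly r from the centre are P_1, P_5 — 2 points.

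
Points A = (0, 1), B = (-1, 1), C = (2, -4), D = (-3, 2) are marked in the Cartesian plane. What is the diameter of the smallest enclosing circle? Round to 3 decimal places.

The minimum enclosing circle of a finite set is fixed by two of the points (as a diameter) or three (as a circumcircle).
The farthest pair is C–D with squared distance 61. The circle on this segment as diameter has centre (-0.5, -1) and r² = 61/4 = 15.25.
Check A: distance² to centre = 4.25 ≤ 15.25, so it lies inside.
All remaining points lie in this disk, and no smaller disk contains both endpoints, so this is the minimum enclosing circle.
Diameter = 2r = 2√(15.25) ≈ 7.810.

7.810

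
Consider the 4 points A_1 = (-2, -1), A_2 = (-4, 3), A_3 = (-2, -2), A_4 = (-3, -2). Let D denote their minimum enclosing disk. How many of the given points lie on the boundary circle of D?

2

By Welzl's lemma the MEC is supported by two points (diametrically opposite) or three points (on a circumcircle).
The farthest pair is A_2–A_3 with squared distance 29. The circle on this segment as diameter has centre (-3, 0.5) and r² = 29/4 = 7.25.
Check A_1: distance² to centre = 3.25 ≤ 7.25, so it lies inside.
All remaining points lie in this disk, and no smaller disk contains both endpoints, so this is the minimum enclosing circle.
The points at distance exactly r from the centre are A_2, A_3 — 2 points.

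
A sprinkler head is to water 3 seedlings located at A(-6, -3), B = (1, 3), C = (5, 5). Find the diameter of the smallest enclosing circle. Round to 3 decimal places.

Side lengths²: AB² = 85, AC² = 185, BC² = 20.
Since AC² = 185 ≥ 85 + 20 = 105, the angle opposite AC is not acute, so the smallest enclosing circle has AC as diameter.
Centre = midpoint of AC = (-0.5, 1), r² = 185/4 = 46.25.
Diameter = 2r = 2√(46.25) ≈ 13.601.

13.601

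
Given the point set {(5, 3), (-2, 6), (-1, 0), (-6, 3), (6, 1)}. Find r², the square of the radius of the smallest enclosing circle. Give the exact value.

The farthest pair is (-6, 3)–(6, 1) with squared distance 148. The circle on this segment as diameter has centre (0, 2) and r² = 148/4 = 37.
Check (5, 3): distance² to centre = 26 ≤ 37, so it lies inside.
All remaining points lie in this disk, and no smaller disk contains both endpoints, so this is the minimum enclosing circle.

37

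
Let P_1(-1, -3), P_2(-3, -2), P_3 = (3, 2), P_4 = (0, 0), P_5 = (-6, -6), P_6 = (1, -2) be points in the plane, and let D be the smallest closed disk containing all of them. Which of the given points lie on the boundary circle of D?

P_3, P_5

The farthest pair is P_3–P_5 with squared distance 145. The circle on this segment as diameter has centre (-1.5, -2) and r² = 145/4 = 36.25.
Check P_1: distance² to centre = 1.25 ≤ 36.25, so it lies inside.
All remaining points lie in this disk, and no smaller disk contains both endpoints, so this is the minimum enclosing circle.
The points at distance exactly r from the centre are P_3, P_5 — 2 points.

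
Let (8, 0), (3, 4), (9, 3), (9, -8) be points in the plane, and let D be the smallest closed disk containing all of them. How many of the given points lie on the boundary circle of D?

A smallest enclosing disk is always determined by at most three of the input points on its boundary.
The farthest pair is (3, 4)–(9, -8) with squared distance 180. The circle on this segment as diameter has centre (6, -2) and r² = 180/4 = 45.
Check (8, 0): distance² to centre = 8 ≤ 45, so it lies inside.
All remaining points lie in this disk, and no smaller disk contains both endpoints, so this is the minimum enclosing circle.
The points at distance exactly r from the centre are (3, 4), (9, -8) — 2 points.

2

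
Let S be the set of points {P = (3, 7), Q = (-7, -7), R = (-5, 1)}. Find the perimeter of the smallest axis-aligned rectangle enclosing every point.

48

Width = max x − min x = 3 − (-7) = 10.
Height = max y − min y = 7 − (-7) = 14.
Perimeter = 2(10 + 14) = 48.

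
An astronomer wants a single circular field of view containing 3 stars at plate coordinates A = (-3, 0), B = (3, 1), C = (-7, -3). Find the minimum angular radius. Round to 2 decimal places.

5.39

Side lengths²: AB² = 37, AC² = 25, BC² = 116.
Since BC² = 116 ≥ 37 + 25 = 62, the angle opposite BC is not acute, so the smallest enclosing circle has BC as diameter.
Centre = midpoint of BC = (-2, -1), r² = 116/4 = 29.
r = √29 ≈ 5.39.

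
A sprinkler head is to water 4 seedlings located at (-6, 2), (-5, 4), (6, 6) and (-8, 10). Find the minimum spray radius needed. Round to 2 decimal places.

7.30

A smallest enclosing disk is always determined by at most three of the input points on its boundary.
The minimum enclosing circle is determined by three boundary points: (-6, 2), (6, 6), (-8, 10).
Their circumcentre is (-15/13, 97/13) with r² = 9010/169.
The farthest remaining point (-5, 4) is at distance² 4525/169 ≤ 9010/169.
r = √(9010/169) ≈ 7.30.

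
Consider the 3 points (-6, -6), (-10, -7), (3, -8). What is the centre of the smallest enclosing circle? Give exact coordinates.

(-3.5, -7.5)

Call the three points A, B, C in the order given.
Side lengths²: AB² = 17, AC² = 85, BC² = 170.
Since BC² = 170 ≥ 85 + 17 = 102, the angle opposite BC is not acute, so the smallest enclosing circle has BC as diameter.
Centre = midpoint of BC = (-3.5, -7.5), r² = 170/4 = 42.5.
Centre = (-3.5, -7.5).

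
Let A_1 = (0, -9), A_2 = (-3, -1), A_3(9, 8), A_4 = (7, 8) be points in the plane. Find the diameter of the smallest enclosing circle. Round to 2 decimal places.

19.24

By Welzl's lemma the MEC is supported by two points (diametrically opposite) or three points (on a circumcircle).
The farthest pair is A_1–A_3 with squared distance 370. The circle on this segment as diameter has centre (4.5, -0.5) and r² = 370/4 = 92.5.
Check A_2: distance² to centre = 56.5 ≤ 92.5, so it lies inside.
All remaining points lie in this disk, and no smaller disk contains both endpoints, so this is the minimum enclosing circle.
Diameter = 2r = 2√(92.5) ≈ 19.24.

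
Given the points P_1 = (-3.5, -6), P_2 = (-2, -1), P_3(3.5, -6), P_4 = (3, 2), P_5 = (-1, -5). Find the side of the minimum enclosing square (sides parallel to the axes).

The bounding box has width 7 and height 8.
An axis-aligned square enclosing the set must have side ≥ max(width, height).
So the minimum side is max(7, 8) = 8.

8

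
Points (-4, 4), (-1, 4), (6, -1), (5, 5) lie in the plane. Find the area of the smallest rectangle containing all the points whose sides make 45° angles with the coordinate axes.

In coordinates u = x + y, v = x − y the rectangle is axis-aligned; the map (x,y)→(u,v) scales areas by 2.
u-values: 0, 3, 5, 10; range = 10 − 0 = 10.
v-values: -8, -5, 7, 0; range = 7 − (-8) = 15.
Area = (10 × 15) / 2 = 75.

75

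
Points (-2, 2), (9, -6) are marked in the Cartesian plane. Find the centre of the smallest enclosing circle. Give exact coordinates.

(3.5, -2)

The smallest circle enclosing two points has them as diameter endpoints.
Centre = midpoint = (3.5, -2); r² = |(-2, 2)−(9, -6)|²/4 = 185/4 = 46.25.
Centre = (3.5, -2).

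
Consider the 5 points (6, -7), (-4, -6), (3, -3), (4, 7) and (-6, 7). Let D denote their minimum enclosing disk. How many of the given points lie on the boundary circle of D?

2

The minimum enclosing circle of a finite set is fixed by two of the points (as a diameter) or three (as a circumcircle).
The farthest pair is (6, -7)–(-6, 7) with squared distance 340. The circle on this segment as diameter has centre (0, 0) and r² = 340/4 = 85.
Check (-4, -6): distance² to centre = 52 ≤ 85, so it lies inside.
All remaining points lie in this disk, and no smaller disk contains both endpoints, so this is the minimum enclosing circle.
The points at distance exactly r from the centre are (6, -7), (-6, 7) — 2 points.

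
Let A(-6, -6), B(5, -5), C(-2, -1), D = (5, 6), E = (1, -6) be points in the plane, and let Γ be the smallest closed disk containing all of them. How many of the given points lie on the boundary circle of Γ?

A smallest enclosing disk is always determined by at most three of the input points on its boundary.
The farthest pair is A–D with squared distance 265. The circle on this segment as diameter has centre (-0.5, 0) and r² = 265/4 = 66.25.
Check B: distance² to centre = 55.25 ≤ 66.25, so it lies inside.
All remaining points lie in this disk, and no smaller disk contains both endpoints, so this is the minimum enclosing circle.
The points at distance exactly r from the centre are A, D — 2 points.

2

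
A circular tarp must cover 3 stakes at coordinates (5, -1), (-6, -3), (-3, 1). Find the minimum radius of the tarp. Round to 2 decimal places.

Call the three points A, B, C in the order given.
Side lengths²: AB² = 125, AC² = 68, BC² = 25.
Since AB² = 125 ≥ 68 + 25 = 93, the angle opposite AB is not acute, so the smallest enclosing circle has AB as diameter.
Centre = midpoint of AB = (-0.5, -2), r² = 125/4 = 31.25.
r = √(31.25) ≈ 5.59.

5.59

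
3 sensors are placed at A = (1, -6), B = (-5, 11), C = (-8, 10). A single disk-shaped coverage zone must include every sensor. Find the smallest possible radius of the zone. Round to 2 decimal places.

Side lengths²: AB² = 325, AC² = 337, BC² = 10.
Since AC² = 337 ≥ 325 + 10 = 335, the angle opposite AC is not acute, so the smallest enclosing circle has AC as diameter.
Centre = midpoint of AC = (-3.5, 2), r² = 337/4 = 84.25.
r = √(84.25) ≈ 9.18.

9.18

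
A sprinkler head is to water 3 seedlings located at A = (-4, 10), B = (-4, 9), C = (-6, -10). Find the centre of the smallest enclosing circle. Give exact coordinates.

Side lengths²: AB² = 1, AC² = 404, BC² = 365.
Since AC² = 404 ≥ 365 + 1 = 366, the angle opposite AC is not acute, so the smallest enclosing circle has AC as diameter.
Centre = midpoint of AC = (-5, 0), r² = 404/4 = 101.
Centre = (-5, 0).

(-5, 0)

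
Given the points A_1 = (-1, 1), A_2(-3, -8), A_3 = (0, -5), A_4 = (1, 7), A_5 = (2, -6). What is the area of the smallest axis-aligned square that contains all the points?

225

The bounding box has width 5 and height 15.
An axis-aligned square enclosing the set must have side ≥ max(width, height).
So the minimum side is max(5, 15) = 15.
Area = 15² = 225.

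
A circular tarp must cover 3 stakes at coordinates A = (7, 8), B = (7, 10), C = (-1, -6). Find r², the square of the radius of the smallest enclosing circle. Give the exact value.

Side lengths²: AB² = 4, AC² = 260, BC² = 320.
Since BC² = 320 ≥ 260 + 4 = 264, the angle opposite BC is not acute, so the smallest enclosing circle has BC as diameter.
Centre = midpoint of BC = (3, 2), r² = 320/4 = 80.

80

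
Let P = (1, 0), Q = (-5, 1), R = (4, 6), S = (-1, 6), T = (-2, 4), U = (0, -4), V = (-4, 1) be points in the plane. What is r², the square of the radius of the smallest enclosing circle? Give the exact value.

1537/49

A smallest enclosing disk is always determined by at most three of the input points on its boundary.
The minimum enclosing circle is determined by three boundary points: Q, R, U.
Their circumcentre is (4/7, 11/7) with r² = 1537/49.
The farthest remaining point S is at distance² 1082/49 ≤ 1537/49.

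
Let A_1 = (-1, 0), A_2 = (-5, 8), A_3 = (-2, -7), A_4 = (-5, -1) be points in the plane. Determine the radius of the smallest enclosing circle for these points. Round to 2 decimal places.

7.65

The minimum enclosing circle of a finite set is fixed by two of the points (as a diameter) or three (as a circumcircle).
The farthest pair is A_2–A_3 with squared distance 234. The circle on this segment as diameter has centre (-3.5, 0.5) and r² = 234/4 = 58.5.
Check A_1: distance² to centre = 6.5 ≤ 58.5, so it lies inside.
All remaining points lie in this disk, and no smaller disk contains both endpoints, so this is the minimum enclosing circle.
r = √(58.5) ≈ 7.65.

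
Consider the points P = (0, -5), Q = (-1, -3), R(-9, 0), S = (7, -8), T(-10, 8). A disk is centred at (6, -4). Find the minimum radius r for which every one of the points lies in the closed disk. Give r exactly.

20

The required radius is the distance from (6, -4) to the farthest point.
Squared distances: 37, 50, 241, 17, 400.
Maximum is 400, attained at T.
r = √400 = 20.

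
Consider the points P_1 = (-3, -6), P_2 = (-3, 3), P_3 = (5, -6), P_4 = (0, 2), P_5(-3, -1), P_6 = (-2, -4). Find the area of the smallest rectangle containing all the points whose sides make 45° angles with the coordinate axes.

93.5

In coordinates u = x + y, v = x − y the rectangle is axis-aligned; the map (x,y)→(u,v) scales areas by 2.
u-values: -9, 0, -1, 2, -4, -6; range = 2 − (-9) = 11.
v-values: 3, -6, 11, -2, -2, 2; range = 11 − (-6) = 17.
Area = (11 × 17) / 2 = 93.5.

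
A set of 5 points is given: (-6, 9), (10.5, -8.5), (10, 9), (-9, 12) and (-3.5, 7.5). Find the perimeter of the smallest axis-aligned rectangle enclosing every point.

Width = max x − min x = 10.5 − (-9) = 19.5.
Height = max y − min y = 12 − (-8.5) = 20.5.
Perimeter = 2(19.5 + 20.5) = 80.

80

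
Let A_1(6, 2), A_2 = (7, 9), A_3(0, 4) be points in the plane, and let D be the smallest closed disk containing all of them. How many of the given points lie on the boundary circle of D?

3

Side lengths²: A_1A_2² = 50, A_1A_3² = 40, A_2A_3² = 74.
Since A_2A_3² = 74 < 50 + 40 = 90, the triangle is acute, so the smallest enclosing circle is the circumcircle.
Circumcentre = (87/22, 129/22), r² = 4625/242.
The points at distance exactly r from the centre are A_1, A_2, A_3 — 3 points.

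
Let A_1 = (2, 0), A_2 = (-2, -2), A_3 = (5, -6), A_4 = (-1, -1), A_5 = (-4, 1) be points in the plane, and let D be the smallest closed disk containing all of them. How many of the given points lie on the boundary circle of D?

The minimum enclosing circle of a finite set is fixed by two of the points (as a diameter) or three (as a circumcircle).
The farthest pair is A_3–A_5 with squared distance 130. The circle on this segment as diameter has centre (0.5, -2.5) and r² = 130/4 = 32.5.
Check A_1: distance² to centre = 8.5 ≤ 32.5, so it lies inside.
All remaining points lie in this disk, and no smaller disk contains both endpoints, so this is the minimum enclosing circle.
The points at distance exactly r from the centre are A_3, A_5 — 2 points.

2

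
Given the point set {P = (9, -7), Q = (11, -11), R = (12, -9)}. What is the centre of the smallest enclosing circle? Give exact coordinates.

(10, -9)

Side lengths²: PQ² = 20, PR² = 13, QR² = 5.
Since PQ² = 20 ≥ 13 + 5 = 18, the angle opposite PQ is not acute, so the smallest enclosing circle has PQ as diameter.
Centre = midpoint of PQ = (10, -9), r² = 20/4 = 5.
Centre = (10, -9).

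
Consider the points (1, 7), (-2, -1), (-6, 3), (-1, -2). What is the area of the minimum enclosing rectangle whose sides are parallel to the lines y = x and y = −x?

55

In coordinates u = x + y, v = x − y the rectangle is axis-aligned; the map (x,y)→(u,v) scales areas by 2.
u-values: 8, -3, -3, -3; range = 8 − (-3) = 11.
v-values: -6, -1, -9, 1; range = 1 − (-9) = 10.
Area = (11 × 10) / 2 = 55.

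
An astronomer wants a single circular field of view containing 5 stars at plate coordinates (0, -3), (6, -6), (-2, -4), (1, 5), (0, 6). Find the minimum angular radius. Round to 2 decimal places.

6.71

By Welzl's lemma the MEC is supported by two points (diametrically opposite) or three points (on a circumcircle).
The farthest pair is (6, -6)–(0, 6) with squared distance 180. The circle on this segment as diameter has centre (3, 0) and r² = 180/4 = 45.
Check (0, -3): distance² to centre = 18 ≤ 45, so it lies inside.
All remaining points lie in this disk, and no smaller disk contains both endpoints, so this is the minimum enclosing circle.
r = √45 ≈ 6.71.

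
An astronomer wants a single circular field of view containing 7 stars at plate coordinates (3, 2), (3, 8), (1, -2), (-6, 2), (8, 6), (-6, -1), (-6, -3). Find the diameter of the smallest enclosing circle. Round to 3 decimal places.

16.643

A smallest enclosing disk is always determined by at most three of the input points on its boundary.
The farthest pair is (8, 6)–(-6, -3) with squared distance 277. The circle on this segment as diameter has centre (1, 1.5) and r² = 277/4 = 69.25.
Check (3, 2): distance² to centre = 4.25 ≤ 69.25, so it lies inside.
All remaining points lie in this disk, and no smaller disk contains both endpoints, so this is the minimum enclosing circle.
Diameter = 2r = 2√(69.25) ≈ 16.643.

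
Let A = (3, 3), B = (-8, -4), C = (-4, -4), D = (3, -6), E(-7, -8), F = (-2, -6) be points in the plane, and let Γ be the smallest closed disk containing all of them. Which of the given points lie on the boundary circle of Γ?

By Welzl's lemma the MEC is supported by two points (diametrically opposite) or three points (on a circumcircle).
The farthest pair is A–E with squared distance 221. The circle on this segment as diameter has centre (-2, -2.5) and r² = 221/4 = 55.25.
Check B: distance² to centre = 38.25 ≤ 55.25, so it lies inside.
All remaining points lie in this disk, and no smaller disk contains both endpoints, so this is the minimum enclosing circle.
The points at distance exactly r from the centre are A, E — 2 points.

A, E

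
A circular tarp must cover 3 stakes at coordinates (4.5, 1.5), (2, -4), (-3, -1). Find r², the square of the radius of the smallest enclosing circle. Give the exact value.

6205/392

Call the three points A, B, C in the order given.
Side lengths²: AB² = 36.5, AC² = 62.5, BC² = 34.
Since AC² = 62.5 < 36.5 + 34 = 70.5, the triangle is acute, so the smallest enclosing circle is the circumcircle.
Circumcentre = (25/28, -5/28), r² = 6205/392.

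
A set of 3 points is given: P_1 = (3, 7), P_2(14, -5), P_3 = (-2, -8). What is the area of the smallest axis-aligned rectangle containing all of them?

240

x ranges over [-2, 14], width 16.
y ranges over [-8, 7], height 15.
Area = 16 × 15 = 240.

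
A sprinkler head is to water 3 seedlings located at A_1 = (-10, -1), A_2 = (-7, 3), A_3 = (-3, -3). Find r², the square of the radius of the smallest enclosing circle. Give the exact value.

Side lengths²: A_1A_2² = 25, A_1A_3² = 53, A_2A_3² = 52.
Since A_1A_3² = 53 < 52 + 25 = 77, the triangle is acute, so the smallest enclosing circle is the circumcircle.
Circumcentre = (-209/34, -13/17), r² = 17225/1156.

17225/1156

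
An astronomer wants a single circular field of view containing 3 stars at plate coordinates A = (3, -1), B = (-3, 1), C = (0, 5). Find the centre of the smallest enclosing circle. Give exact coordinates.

(0.5, 1.5)

Side lengths²: AB² = 40, AC² = 45, BC² = 25.
Since AC² = 45 < 40 + 25 = 65, the triangle is acute, so the smallest enclosing circle is the circumcircle.
Circumcentre = (0.5, 1.5), r² = 12.5.
Centre = (0.5, 1.5).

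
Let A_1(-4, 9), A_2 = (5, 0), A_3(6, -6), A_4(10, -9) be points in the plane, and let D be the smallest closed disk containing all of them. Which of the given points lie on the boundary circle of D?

A_1, A_4

The minimum enclosing circle of a finite set is fixed by two of the points (as a diameter) or three (as a circumcircle).
The farthest pair is A_1–A_4 with squared distance 520. The circle on this segment as diameter has centre (3, 0) and r² = 520/4 = 130.
Check A_2: distance² to centre = 4 ≤ 130, so it lies inside.
All remaining points lie in this disk, and no smaller disk contains both endpoints, so this is the minimum enclosing circle.
The points at distance exactly r from the centre are A_1, A_4 — 2 points.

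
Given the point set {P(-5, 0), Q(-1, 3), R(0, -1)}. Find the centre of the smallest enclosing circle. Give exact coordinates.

Side lengths²: PQ² = 25, PR² = 26, QR² = 17.
Since PR² = 26 < 25 + 17 = 42, the triangle is acute, so the smallest enclosing circle is the circumcircle.
Circumcentre = (-87/38, 21/38), r² = 5525/722.
Centre = (-87/38, 21/38).

(-87/38, 21/38)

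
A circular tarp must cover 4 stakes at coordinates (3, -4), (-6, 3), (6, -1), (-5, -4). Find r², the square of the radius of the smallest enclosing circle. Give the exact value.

A smallest enclosing disk is always determined by at most three of the input points on its boundary.
The minimum enclosing circle is determined by three boundary points: (-6, 3), (6, -1), (-5, -4).
Their circumcentre is (-0.25, 0.25) with r² = 40.625.
The farthest remaining point (3, -4) is at distance² 28.625 ≤ 40.625.

40.625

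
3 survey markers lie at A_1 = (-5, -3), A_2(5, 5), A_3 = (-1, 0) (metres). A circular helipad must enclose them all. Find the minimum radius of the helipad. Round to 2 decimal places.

6.40

Side lengths²: A_1A_2² = 164, A_1A_3² = 25, A_2A_3² = 61.
Since A_1A_2² = 164 ≥ 61 + 25 = 86, the angle opposite A_1A_2 is not acute, so the smallest enclosing circle has A_1A_2 as diameter.
Centre = midpoint of A_1A_2 = (0, 1), r² = 164/4 = 41.
r = √41 ≈ 6.40.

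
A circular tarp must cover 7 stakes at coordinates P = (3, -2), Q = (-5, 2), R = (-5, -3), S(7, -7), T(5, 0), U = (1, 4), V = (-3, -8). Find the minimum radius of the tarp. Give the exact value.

A smallest enclosing disk is always determined by at most three of the input points on its boundary.
The farthest pair is Q–S with squared distance 225. The circle on this segment as diameter has centre (1, -2.5) and r² = 225/4 = 56.25.
Check P: distance² to centre = 4.25 ≤ 56.25, so it lies inside.
All remaining points lie in this disk, and no smaller disk contains both endpoints, so this is the minimum enclosing circle.
r = √(56.25) = 7.5.

7.5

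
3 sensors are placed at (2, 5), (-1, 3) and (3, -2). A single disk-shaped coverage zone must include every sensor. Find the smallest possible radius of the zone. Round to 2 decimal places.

3.55

Call the three points A, B, C in the order given.
Side lengths²: AB² = 13, AC² = 50, BC² = 41.
Since AC² = 50 < 41 + 13 = 54, the triangle is acute, so the smallest enclosing circle is the circumcircle.
Circumcentre = (101/46, 67/46), r² = 13325/1058.
r = √(13325/1058) ≈ 3.55.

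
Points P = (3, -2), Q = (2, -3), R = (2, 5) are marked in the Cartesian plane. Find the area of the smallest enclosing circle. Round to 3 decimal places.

50.265

Side lengths²: PQ² = 2, PR² = 50, QR² = 64.
Since QR² = 64 ≥ 50 + 2 = 52, the angle opposite QR is not acute, so the smallest enclosing circle has QR as diameter.
Centre = midpoint of QR = (2, 1), r² = 64/4 = 16.
Area = π·r² = π·16 ≈ 50.265.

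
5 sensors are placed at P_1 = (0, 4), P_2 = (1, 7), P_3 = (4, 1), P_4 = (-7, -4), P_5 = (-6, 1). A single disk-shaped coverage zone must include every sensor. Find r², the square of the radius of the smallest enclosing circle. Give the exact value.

By Welzl's lemma the MEC is supported by two points (diametrically opposite) or three points (on a circumcircle).
The minimum enclosing circle is determined by three boundary points: P_2, P_3, P_4.
Their circumcentre is (-151/54, 73/54) with r² = 67525/1458.
The farthest remaining point P_1 is at distance² 21625/1458 ≤ 67525/1458.

67525/1458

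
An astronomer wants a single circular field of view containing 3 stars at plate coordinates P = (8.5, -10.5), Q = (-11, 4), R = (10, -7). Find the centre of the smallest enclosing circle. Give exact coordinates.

(-1.25, -3.25)

Side lengths²: PQ² = 590.5, PR² = 14.5, QR² = 562.
Since PQ² = 590.5 ≥ 562 + 14.5 = 576.5, the angle opposite PQ is not acute, so the smallest enclosing circle has PQ as diameter.
Centre = midpoint of PQ = (-1.25, -3.25), r² = 590.5/4 = 147.625.
Centre = (-1.25, -3.25).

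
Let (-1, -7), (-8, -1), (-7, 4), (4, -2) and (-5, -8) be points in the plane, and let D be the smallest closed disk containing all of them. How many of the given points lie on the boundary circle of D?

3

By Welzl's lemma the MEC is supported by two points (diametrically opposite) or three points (on a circumcircle).
The minimum enclosing circle is determined by three boundary points: (-7, 4), (4, -2), (-5, -8).
Their circumcentre is (-2.85, -1.475) with r² = 47.198125.
The farthest remaining point (-1, -7) is at distance² 33.948125 ≤ 47.198125.
The points at distance exactly r from the centre are (-7, 4), (4, -2), (-5, -8) — 3 points.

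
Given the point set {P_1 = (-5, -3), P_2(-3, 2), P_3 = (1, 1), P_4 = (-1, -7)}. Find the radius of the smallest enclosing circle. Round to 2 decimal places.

The farthest pair is P_2–P_4 with squared distance 85. The circle on this segment as diameter has centre (-2, -2.5) and r² = 85/4 = 21.25.
Check P_1: distance² to centre = 9.25 ≤ 21.25, so it lies inside.
All remaining points lie in this disk, and no smaller disk contains both endpoints, so this is the minimum enclosing circle.
r = √(21.25) ≈ 4.61.

4.61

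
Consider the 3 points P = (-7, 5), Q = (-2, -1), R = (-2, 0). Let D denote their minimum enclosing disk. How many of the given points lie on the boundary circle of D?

Side lengths²: PQ² = 61, PR² = 50, QR² = 1.
Since PQ² = 61 ≥ 50 + 1 = 51, the angle opposite PQ is not acute, so the smallest enclosing circle has PQ as diameter.
Centre = midpoint of PQ = (-4.5, 2), r² = 61/4 = 15.25.
The points at distance exactly r from the centre are P, Q — 2 points.

2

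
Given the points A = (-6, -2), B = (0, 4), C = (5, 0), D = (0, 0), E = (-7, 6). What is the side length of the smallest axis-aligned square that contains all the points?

The bounding box has width 12 and height 8.
An axis-aligned square enclosing the set must have side ≥ max(width, height).
So the minimum side is max(12, 8) = 12.

12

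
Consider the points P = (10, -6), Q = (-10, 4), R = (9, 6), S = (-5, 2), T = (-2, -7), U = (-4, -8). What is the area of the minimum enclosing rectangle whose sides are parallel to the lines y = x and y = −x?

405

In coordinates u = x + y, v = x − y the rectangle is axis-aligned; the map (x,y)→(u,v) scales areas by 2.
u-values: 4, -6, 15, -3, -9, -12; range = 15 − (-12) = 27.
v-values: 16, -14, 3, -7, 5, 4; range = 16 − (-14) = 30.
Area = (27 × 30) / 2 = 405.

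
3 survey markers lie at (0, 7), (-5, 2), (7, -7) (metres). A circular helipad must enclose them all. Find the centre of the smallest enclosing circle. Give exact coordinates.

Call the three points A, B, C in the order given.
Side lengths²: AB² = 50, AC² = 245, BC² = 225.
Since AC² = 245 < 225 + 50 = 275, the triangle is acute, so the smallest enclosing circle is the circumcircle.
Circumcentre = (2.5, -0.5), r² = 62.5.
Centre = (2.5, -0.5).

(2.5, -0.5)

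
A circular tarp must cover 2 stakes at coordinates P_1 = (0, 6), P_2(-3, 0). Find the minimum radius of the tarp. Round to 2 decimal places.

3.35

The smallest circle enclosing two points has them as diameter endpoints.
Centre = midpoint = (-1.5, 3); r² = |P_1P_2|²/4 = 45/4 = 11.25.
r = √(11.25) ≈ 3.35.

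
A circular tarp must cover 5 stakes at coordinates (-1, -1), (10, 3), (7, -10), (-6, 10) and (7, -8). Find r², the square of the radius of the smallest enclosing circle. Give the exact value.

The minimum enclosing circle of a finite set is fixed by two of the points (as a diameter) or three (as a circumcircle).
The farthest pair is (7, -10)–(-6, 10) with squared distance 569. The circle on this segment as diameter has centre (0.5, 0) and r² = 569/4 = 142.25.
Check (-1, -1): distance² to centre = 3.25 ≤ 142.25, so it lies inside.
All remaining points lie in this disk, and no smaller disk contains both endpoints, so this is the minimum enclosing circle.

142.25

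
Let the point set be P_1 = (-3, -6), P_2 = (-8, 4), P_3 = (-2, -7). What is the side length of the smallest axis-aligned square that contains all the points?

11

The bounding box has width 6 and height 11.
An axis-aligned square enclosing the set must have side ≥ max(width, height).
So the minimum side is max(6, 11) = 11.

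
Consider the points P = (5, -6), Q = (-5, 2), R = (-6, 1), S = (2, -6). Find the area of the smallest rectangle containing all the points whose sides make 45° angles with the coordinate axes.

36

In coordinates u = x + y, v = x − y the rectangle is axis-aligned; the map (x,y)→(u,v) scales areas by 2.
u-values: -1, -3, -5, -4; range = -1 − (-5) = 4.
v-values: 11, -7, -7, 8; range = 11 − (-7) = 18.
Area = (4 × 18) / 2 = 36.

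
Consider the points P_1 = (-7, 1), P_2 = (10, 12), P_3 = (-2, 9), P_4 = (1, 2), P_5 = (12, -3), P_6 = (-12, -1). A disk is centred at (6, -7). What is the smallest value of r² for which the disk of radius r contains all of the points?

377

The required radius is the distance from (6, -7) to the farthest point.
Squared distances: 233, 377, 320, 106, 52, 360.
Maximum is 377, attained at P_2.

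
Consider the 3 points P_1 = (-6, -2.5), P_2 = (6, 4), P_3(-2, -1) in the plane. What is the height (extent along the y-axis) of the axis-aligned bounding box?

6.5

max y = 4, min y = -2.5, so height = 6.5.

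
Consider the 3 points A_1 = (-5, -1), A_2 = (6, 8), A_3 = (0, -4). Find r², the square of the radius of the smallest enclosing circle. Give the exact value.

Side lengths²: A_1A_2² = 202, A_1A_3² = 34, A_2A_3² = 180.
Since A_1A_2² = 202 < 180 + 34 = 214, the triangle is acute, so the smallest enclosing circle is the circumcircle.
Circumcentre = (11/13, 40/13), r² = 8585/169.

8585/169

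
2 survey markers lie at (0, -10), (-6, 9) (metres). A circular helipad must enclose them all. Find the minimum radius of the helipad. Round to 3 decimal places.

9.962

The smallest circle enclosing two points has them as diameter endpoints.
Centre = midpoint = (-3, -0.5); r² = |(0, -10)−(-6, 9)|²/4 = 397/4 = 99.25.
r = √(99.25) ≈ 9.962.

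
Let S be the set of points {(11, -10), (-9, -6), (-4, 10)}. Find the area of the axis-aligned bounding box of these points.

400

x ranges over [-9, 11], width 20.
y ranges over [-10, 10], height 20.
Area = 20 × 20 = 400.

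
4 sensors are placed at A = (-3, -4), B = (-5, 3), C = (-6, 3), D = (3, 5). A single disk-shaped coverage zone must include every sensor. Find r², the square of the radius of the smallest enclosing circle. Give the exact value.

32045/1058

By Welzl's lemma the MEC is supported by two points (diametrically opposite) or three points (on a circumcircle).
The minimum enclosing circle is determined by three boundary points: A, C, D.
Their circumcentre is (-39/46, 49/46) with r² = 32045/1058.
The farthest remaining point B is at distance² 22201/1058 ≤ 32045/1058.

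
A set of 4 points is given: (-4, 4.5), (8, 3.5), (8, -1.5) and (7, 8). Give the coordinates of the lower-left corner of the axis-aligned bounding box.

(-4, -1.5)

x-range [-4, 8], y-range [-1.5, 8].
The lower-left corner is (-4, -1.5).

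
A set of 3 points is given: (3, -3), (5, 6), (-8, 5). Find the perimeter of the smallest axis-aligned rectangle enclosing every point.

44

Width = max x − min x = 5 − (-8) = 13.
Height = max y − min y = 6 − (-3) = 9.
Perimeter = 2(13 + 9) = 44.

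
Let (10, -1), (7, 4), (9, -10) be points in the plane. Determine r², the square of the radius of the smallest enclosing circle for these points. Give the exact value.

Call the three points A, B, C in the order given.
Side lengths²: AB² = 34, AC² = 82, BC² = 200.
Since BC² = 200 ≥ 82 + 34 = 116, the angle opposite BC is not acute, so the smallest enclosing circle has BC as diameter.
Centre = midpoint of BC = (8, -3), r² = 200/4 = 50.

50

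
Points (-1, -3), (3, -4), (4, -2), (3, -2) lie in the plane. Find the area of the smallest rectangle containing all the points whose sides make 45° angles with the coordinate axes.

15

In coordinates u = x + y, v = x − y the rectangle is axis-aligned; the map (x,y)→(u,v) scales areas by 2.
u-values: -4, -1, 2, 1; range = 2 − (-4) = 6.
v-values: 2, 7, 6, 5; range = 7 − 2 = 5.
Area = (6 × 5) / 2 = 15.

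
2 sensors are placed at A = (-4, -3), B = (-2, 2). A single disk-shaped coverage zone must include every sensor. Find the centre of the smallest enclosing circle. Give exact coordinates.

The smallest circle enclosing two points has them as diameter endpoints.
Centre = midpoint = (-3, -0.5); r² = |AB|²/4 = 29/4 = 7.25.
Centre = (-3, -0.5).

(-3, -0.5)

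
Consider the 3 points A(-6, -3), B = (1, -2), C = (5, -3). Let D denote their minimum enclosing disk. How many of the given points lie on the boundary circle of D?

Side lengths²: AB² = 50, AC² = 121, BC² = 17.
Since AC² = 121 ≥ 50 + 17 = 67, the angle opposite AC is not acute, so the smallest enclosing circle has AC as diameter.
Centre = midpoint of AC = (-0.5, -3), r² = 121/4 = 30.25.
The points at distance exactly r from the centre are A, C — 2 points.

2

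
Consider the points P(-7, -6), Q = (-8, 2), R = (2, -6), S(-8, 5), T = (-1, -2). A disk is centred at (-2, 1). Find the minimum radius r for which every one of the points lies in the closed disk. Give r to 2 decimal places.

The required radius is the distance from (-2, 1) to the farthest point.
Squared distances: 74, 37, 65, 52, 10.
Maximum is 74, attained at P.
r = √74 ≈ 8.60.

8.60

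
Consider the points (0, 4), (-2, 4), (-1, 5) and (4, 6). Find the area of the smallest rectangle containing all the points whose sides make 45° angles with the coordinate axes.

In coordinates u = x + y, v = x − y the rectangle is axis-aligned; the map (x,y)→(u,v) scales areas by 2.
u-values: 4, 2, 4, 10; range = 10 − 2 = 8.
v-values: -4, -6, -6, -2; range = -2 − (-6) = 4.
Area = (8 × 4) / 2 = 16.

16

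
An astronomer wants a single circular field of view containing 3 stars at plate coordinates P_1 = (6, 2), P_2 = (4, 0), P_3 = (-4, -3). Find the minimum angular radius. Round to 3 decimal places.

Side lengths²: P_1P_2² = 8, P_1P_3² = 125, P_2P_3² = 73.
Since P_1P_3² = 125 ≥ 73 + 8 = 81, the angle opposite P_1P_3 is not acute, so the smallest enclosing circle has P_1P_3 as diameter.
Centre = midpoint of P_1P_3 = (1, -0.5), r² = 125/4 = 31.25.
r = √(31.25) ≈ 5.590.

5.590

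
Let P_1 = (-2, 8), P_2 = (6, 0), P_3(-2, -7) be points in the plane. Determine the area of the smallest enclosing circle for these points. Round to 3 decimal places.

Side lengths²: P_1P_2² = 128, P_1P_3² = 225, P_2P_3² = 113.
Since P_1P_3² = 225 < 128 + 113 = 241, the triangle is acute, so the smallest enclosing circle is the circumcircle.
Circumcentre = (-1.5, 0.5), r² = 56.5.
Area = π·r² = π·56.5 ≈ 177.500.

177.500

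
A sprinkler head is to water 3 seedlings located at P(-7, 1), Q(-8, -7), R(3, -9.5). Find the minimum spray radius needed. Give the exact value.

7.25

Side lengths²: PQ² = 65, PR² = 210.25, QR² = 127.25.
Since PR² = 210.25 ≥ 127.25 + 65 = 192.25, the angle opposite PR is not acute, so the smallest enclosing circle has PR as diameter.
Centre = midpoint of PR = (-2, -4.25), r² = 210.25/4 = 52.5625.
r = √(52.5625) = 7.25.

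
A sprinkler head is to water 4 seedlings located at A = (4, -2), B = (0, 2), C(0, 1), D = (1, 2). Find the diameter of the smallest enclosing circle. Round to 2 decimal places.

The farthest pair is A–B with squared distance 32. The circle on this segment as diameter has centre (2, 0) and r² = 32/4 = 8.
Check C: distance² to centre = 5 ≤ 8, so it lies inside.
All remaining points lie in this disk, and no smaller disk contains both endpoints, so this is the minimum enclosing circle.
Diameter = 2r = 2√8 ≈ 5.66.

5.66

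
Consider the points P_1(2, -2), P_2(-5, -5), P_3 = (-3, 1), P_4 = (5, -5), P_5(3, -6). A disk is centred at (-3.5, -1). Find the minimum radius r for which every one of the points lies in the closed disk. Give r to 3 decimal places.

9.394

The required radius is the distance from (-3.5, -1) to the farthest point.
Squared distances: 31.25, 18.25, 4.25, 88.25, 67.25.
Maximum is 88.25, attained at P_4.
r = √(88.25) ≈ 9.394.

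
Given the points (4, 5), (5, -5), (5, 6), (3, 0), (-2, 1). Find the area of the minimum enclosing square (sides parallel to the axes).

The bounding box has width 7 and height 11.
An axis-aligned square enclosing the set must have side ≥ max(width, height).
So the minimum side is max(7, 11) = 11.
Area = 11² = 121.

121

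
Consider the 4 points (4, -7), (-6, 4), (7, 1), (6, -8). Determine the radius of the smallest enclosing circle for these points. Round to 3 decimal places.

8.485

A smallest enclosing disk is always determined by at most three of the input points on its boundary.
The farthest pair is (-6, 4)–(6, -8) with squared distance 288. The circle on this segment as diameter has centre (0, -2) and r² = 288/4 = 72.
Check (4, -7): distance² to centre = 41 ≤ 72, so it lies inside.
All remaining points lie in this disk, and no smaller disk contains both endpoints, so this is the minimum enclosing circle.
r = √72 ≈ 8.485.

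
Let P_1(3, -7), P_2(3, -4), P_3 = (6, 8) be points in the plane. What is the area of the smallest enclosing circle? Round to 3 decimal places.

183.783

Side lengths²: P_1P_2² = 9, P_1P_3² = 234, P_2P_3² = 153.
Since P_1P_3² = 234 ≥ 153 + 9 = 162, the angle opposite P_1P_3 is not acute, so the smallest enclosing circle has P_1P_3 as diameter.
Centre = midpoint of P_1P_3 = (4.5, 0.5), r² = 234/4 = 58.5.
Area = π·r² = π·58.5 ≈ 183.783.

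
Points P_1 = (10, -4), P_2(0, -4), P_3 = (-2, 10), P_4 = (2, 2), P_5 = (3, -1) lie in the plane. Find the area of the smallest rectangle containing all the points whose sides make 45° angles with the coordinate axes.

In coordinates u = x + y, v = x − y the rectangle is axis-aligned; the map (x,y)→(u,v) scales areas by 2.
u-values: 6, -4, 8, 4, 2; range = 8 − (-4) = 12.
v-values: 14, 4, -12, 0, 4; range = 14 − (-12) = 26.
Area = (12 × 26) / 2 = 156.

156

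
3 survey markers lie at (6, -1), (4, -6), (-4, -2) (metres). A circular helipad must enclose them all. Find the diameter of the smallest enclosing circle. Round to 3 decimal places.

Call the three points A, B, C in the order given.
Side lengths²: AB² = 29, AC² = 101, BC² = 80.
Since AC² = 101 < 80 + 29 = 109, the triangle is acute, so the smallest enclosing circle is the circumcircle.
Circumcentre = (25/24, -23/12), r² = 14645/576.
Diameter = 2r = 2√(14645/576) ≈ 10.085.

10.085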